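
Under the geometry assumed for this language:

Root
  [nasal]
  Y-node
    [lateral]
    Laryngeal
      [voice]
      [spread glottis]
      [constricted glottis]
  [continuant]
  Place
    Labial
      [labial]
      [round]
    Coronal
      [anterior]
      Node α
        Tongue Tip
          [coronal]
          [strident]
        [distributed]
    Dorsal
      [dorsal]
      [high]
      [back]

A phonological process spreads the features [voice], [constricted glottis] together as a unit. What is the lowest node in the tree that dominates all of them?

Laryngeal

[voice]: Root → Y-node → Laryngeal → [voice].
[constricted glottis] lies under Laryngeal (below Y-node).
The listed terminals split across distinct daughters of Laryngeal, so Laryngeal itself is the smallest node containing them all.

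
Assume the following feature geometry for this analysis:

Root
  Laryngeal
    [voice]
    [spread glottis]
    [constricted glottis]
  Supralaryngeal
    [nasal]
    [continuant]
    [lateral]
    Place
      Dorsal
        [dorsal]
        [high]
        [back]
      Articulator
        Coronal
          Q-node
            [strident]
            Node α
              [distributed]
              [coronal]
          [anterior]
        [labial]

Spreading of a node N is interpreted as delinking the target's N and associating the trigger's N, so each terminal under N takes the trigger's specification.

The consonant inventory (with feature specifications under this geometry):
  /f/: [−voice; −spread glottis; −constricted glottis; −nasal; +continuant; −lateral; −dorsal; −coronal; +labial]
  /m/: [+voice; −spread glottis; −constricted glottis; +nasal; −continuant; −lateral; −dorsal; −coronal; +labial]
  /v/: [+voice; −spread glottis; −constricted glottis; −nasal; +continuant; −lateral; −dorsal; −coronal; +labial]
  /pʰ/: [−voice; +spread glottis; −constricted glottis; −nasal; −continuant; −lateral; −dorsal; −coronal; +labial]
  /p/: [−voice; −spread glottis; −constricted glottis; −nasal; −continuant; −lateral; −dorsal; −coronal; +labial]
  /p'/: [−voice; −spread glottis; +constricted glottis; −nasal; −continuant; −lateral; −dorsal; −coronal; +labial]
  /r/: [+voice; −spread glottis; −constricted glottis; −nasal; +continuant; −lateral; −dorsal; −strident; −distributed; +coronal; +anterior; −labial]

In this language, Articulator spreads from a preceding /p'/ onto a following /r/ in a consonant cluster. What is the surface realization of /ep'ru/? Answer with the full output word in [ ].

The Articulator node dominates the terminals [strident], [distributed], [coronal], [anterior], [labial].
After delinking /r/'s Articulator and linking /p'/'s, the affected terminals become [−coronal], [+labial]; [voice], [spread glottis], [constricted glottis], … (outside Articulator) are retained from /r/.
Among the inventory, only /v/ has exactly this specification, giving the surface form [ep'vu].

[ep'vu]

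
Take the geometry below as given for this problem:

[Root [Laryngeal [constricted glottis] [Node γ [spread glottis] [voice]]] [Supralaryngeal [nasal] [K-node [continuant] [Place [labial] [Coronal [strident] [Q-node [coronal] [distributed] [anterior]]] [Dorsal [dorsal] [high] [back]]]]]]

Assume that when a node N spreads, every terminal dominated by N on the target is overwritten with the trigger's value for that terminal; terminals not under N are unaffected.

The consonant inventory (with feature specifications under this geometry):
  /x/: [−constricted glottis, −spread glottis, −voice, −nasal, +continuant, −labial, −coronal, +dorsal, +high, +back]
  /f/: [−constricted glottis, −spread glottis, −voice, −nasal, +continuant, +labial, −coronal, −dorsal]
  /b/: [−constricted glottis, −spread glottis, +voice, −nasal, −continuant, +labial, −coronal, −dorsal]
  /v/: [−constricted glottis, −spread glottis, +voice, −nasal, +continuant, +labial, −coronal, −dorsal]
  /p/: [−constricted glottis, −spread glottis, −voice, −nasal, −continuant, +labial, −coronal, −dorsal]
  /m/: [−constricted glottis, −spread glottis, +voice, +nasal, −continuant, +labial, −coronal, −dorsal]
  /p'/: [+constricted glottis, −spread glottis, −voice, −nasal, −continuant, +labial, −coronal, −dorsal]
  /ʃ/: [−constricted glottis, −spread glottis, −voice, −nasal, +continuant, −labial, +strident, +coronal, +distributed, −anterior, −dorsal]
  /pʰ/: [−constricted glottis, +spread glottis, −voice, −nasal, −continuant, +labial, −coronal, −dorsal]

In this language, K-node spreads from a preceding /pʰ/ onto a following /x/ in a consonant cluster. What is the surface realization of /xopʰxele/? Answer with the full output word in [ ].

K-node immediately or transitively dominates [continuant], [labial], [strident], [coronal], [distributed], [anterior], [dorsal], [high], [back].
Spreading K-node from /pʰ/ onto /x/ replaces those values with /pʰ/'s: [−continuant], [+labial], [−coronal], [−dorsal]. Features outside K-node ([constricted glottis], [spread glottis], [voice], …) stay as in /x/.
This feature bundle is that of [p], so /xopʰxele/ surfaces as [xopʰpele].

[xopʰpele]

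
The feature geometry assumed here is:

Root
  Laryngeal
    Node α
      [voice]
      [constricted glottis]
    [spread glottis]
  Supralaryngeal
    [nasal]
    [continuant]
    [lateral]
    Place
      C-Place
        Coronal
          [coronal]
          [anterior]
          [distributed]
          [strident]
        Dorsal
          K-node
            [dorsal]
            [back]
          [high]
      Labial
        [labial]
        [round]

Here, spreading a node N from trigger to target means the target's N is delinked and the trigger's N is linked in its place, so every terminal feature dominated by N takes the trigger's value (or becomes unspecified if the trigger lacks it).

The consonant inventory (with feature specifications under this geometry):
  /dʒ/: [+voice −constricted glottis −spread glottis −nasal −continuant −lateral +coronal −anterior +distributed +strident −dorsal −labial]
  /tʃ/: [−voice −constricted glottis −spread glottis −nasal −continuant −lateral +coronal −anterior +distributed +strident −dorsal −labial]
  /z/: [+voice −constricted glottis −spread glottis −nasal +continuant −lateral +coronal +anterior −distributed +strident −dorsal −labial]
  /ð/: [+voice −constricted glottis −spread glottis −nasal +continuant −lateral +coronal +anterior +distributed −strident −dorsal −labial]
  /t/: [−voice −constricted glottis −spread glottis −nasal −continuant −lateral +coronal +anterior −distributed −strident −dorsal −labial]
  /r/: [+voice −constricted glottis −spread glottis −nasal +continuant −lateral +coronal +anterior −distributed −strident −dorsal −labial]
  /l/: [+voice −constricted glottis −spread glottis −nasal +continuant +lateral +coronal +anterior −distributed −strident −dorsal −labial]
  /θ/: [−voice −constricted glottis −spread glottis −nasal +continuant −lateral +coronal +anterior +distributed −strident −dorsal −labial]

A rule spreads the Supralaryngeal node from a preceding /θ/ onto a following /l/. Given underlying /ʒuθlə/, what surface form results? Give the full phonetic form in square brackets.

The Supralaryngeal node dominates the terminals [nasal], [continuant], [lateral], [coronal], [anterior], [distributed], [strident], [dorsal], [back], [high], [labial], [round].
The target acquires /θ/'s values for everything under Supralaryngeal — [−nasal], [+continuant], [−lateral], [+coronal], [+anterior], [+distributed], [−strident], [−dorsal], [−labial] — while keeping its own [voice], [constricted glottis], [spread glottis].
The resulting bundle matches /ð/ in the inventory; substituting it for /l/ gives [ʒuθðə].

[ʒuθðə]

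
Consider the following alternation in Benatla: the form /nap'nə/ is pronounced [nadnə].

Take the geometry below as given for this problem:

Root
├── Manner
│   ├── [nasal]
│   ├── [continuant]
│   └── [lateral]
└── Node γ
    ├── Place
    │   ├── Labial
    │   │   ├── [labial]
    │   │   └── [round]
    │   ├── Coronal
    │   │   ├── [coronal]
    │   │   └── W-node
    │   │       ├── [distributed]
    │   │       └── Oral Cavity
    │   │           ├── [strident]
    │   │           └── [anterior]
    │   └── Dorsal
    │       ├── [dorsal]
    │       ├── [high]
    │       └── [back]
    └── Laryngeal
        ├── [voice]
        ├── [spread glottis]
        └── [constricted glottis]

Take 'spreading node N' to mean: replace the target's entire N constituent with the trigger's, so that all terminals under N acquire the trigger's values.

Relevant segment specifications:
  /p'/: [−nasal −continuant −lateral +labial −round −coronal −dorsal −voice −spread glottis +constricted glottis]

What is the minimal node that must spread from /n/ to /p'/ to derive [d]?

The alternation /p'/ → [d] changes [voice], [constricted glottis], [labial], [round], [coronal], [anterior], [distributed], [strident] and nothing else.
Tracing each changed feature up the tree, the paths first meet at Node γ; any lower node misses at least one of them.
Spreading Node γ from /n/ overwrites each of those terminals with /n/'s values, yielding exactly [d].
[nasal] — on which /n/ differs from /p'/ — is unchanged, so Root cannot have spread; the constituent is no larger than Node γ.

Node γ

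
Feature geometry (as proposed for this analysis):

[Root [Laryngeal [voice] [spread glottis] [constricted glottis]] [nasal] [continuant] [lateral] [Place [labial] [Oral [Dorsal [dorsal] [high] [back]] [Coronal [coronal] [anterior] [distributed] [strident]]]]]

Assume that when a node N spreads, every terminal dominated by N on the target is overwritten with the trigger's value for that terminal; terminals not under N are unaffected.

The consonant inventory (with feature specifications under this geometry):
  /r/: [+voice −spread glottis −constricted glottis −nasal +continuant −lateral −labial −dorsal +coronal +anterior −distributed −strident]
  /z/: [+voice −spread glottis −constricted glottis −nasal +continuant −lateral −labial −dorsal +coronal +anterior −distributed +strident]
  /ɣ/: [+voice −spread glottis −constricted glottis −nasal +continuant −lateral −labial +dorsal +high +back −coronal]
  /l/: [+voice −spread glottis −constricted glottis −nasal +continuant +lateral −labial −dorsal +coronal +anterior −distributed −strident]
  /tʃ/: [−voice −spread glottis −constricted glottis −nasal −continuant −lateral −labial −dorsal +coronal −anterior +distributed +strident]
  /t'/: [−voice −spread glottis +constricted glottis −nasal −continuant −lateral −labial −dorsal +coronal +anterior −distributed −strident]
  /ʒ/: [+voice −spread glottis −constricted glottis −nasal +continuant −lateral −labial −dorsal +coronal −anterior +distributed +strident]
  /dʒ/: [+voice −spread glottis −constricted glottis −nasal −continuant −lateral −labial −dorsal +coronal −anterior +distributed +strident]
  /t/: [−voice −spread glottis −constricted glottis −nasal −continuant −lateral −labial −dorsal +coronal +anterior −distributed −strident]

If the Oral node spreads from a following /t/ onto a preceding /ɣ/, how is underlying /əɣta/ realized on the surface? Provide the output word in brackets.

[ərta]

Oral immediately or transitively dominates [dorsal], [high], [back], [coronal], [anterior], [distributed], [strident].
Spreading Oral from /t/ onto /ɣ/ replaces those values with /t/'s: [−dorsal], [+coronal], [+anterior], [−distributed], [−strident]. Features outside Oral ([voice], [spread glottis], [constricted glottis], …) stay as in /ɣ/.
This feature bundle is that of [r], so /əɣta/ surfaces as [ərta].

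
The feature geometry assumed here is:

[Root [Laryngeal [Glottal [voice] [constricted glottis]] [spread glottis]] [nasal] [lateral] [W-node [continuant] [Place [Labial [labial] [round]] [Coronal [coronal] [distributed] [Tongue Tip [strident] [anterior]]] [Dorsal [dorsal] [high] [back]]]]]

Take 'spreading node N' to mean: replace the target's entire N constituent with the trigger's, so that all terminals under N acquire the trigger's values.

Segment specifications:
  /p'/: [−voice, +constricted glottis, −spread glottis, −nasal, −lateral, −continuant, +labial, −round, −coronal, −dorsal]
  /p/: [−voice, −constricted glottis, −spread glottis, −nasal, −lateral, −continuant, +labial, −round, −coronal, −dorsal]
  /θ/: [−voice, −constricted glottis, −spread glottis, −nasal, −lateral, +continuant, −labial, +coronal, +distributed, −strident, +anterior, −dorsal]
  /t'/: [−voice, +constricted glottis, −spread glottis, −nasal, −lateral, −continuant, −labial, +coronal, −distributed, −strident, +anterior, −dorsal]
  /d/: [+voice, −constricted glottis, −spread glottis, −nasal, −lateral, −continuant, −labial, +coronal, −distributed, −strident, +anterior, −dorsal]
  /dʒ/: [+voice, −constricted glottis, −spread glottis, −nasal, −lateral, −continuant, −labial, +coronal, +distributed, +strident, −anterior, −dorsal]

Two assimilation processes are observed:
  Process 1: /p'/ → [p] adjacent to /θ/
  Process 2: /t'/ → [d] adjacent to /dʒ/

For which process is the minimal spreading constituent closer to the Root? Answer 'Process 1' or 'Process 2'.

Process 2

In Process 1, [constricted glottis] changes, so the minimal spreading node is [constricted glottis] at depth 3.
In Process 2, [voice], [constricted glottis] change, so the minimal spreading node is Glottal at depth 2.
Depth 2 < depth 3; Process 2 involves the structurally higher constituent Glottal.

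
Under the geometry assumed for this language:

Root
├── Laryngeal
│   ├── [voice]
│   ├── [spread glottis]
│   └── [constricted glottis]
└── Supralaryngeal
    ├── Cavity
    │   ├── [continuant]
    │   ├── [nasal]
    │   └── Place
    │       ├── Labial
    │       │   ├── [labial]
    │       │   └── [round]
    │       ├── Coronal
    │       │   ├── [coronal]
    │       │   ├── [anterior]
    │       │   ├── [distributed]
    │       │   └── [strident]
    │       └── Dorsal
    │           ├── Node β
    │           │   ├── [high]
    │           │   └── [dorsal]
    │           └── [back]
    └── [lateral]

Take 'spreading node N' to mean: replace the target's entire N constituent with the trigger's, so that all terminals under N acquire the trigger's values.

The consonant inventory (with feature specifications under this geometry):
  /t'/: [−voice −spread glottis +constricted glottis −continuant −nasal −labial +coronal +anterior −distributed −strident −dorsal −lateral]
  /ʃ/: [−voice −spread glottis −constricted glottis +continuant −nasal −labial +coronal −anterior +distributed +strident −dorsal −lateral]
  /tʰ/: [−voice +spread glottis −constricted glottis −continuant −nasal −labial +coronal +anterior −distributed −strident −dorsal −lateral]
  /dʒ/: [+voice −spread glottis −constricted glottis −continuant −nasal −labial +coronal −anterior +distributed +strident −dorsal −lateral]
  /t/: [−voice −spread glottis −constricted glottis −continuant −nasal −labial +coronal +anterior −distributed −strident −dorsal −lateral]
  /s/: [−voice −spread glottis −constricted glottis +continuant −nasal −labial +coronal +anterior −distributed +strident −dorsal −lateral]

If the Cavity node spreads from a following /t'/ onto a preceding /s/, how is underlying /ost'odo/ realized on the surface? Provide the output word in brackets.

The Cavity node dominates the terminals [continuant], [nasal], [labial], [round], [coronal], [anterior], [distributed], [strident], [high], [dorsal], [back].
Spreading Cavity from /t'/ onto /s/ replaces those values with /t'/'s: [−continuant], [−nasal], [−labial], [+coronal], [+anterior], [−distributed], [−strident], [−dorsal]. Features outside Cavity ([voice], [spread glottis], [constricted glottis], …) stay as in /s/.
Among the inventory, only /t/ has exactly this specification, giving the surface form [ott'odo].

[ott'odo]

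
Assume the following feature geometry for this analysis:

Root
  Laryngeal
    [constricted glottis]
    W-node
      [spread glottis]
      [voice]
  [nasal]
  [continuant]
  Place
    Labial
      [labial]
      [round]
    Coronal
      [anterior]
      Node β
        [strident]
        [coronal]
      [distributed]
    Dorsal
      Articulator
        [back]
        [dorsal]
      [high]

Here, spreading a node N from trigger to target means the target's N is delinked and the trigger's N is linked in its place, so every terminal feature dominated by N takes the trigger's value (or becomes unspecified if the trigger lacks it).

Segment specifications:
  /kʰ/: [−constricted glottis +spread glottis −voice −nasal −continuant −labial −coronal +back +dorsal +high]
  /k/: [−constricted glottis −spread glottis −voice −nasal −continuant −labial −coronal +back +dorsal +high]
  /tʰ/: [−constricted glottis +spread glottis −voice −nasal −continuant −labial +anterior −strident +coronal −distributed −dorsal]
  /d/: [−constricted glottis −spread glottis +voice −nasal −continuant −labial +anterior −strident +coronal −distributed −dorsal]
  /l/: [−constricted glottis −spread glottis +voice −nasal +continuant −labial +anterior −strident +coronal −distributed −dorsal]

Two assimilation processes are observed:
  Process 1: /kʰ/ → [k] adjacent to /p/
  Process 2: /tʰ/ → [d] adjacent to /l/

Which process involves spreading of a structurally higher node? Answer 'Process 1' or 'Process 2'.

Process 1: the feature that changes is [spread glottis]; the minimal node is [spread glottis] (depth 3).
In Process 2, [voice], [spread glottis] change, so the minimal spreading node is W-node at depth 2.
W-node is closer to Root than [spread glottis], so Process 2 spreads the higher node.

Process 2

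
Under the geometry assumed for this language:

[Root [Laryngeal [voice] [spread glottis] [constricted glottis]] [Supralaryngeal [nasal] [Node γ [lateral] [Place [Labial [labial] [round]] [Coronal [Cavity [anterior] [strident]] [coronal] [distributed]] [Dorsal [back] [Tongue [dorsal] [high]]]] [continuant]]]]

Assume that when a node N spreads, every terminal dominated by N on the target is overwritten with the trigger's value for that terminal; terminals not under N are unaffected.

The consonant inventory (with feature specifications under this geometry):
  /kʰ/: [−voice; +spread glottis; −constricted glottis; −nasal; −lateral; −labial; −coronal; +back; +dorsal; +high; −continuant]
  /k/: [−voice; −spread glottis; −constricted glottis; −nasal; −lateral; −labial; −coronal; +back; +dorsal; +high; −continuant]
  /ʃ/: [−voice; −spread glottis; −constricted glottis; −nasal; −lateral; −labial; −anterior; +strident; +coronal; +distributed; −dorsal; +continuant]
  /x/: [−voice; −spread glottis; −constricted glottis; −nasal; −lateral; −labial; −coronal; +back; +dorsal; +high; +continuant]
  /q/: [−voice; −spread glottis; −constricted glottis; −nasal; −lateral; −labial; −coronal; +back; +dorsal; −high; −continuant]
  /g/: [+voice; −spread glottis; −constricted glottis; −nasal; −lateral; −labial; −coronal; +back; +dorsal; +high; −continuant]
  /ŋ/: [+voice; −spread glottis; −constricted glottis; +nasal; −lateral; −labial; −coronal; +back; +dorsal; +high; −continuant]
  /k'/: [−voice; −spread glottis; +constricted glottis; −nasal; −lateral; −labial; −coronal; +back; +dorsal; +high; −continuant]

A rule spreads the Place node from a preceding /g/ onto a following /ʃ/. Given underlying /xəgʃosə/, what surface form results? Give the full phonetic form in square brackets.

Place immediately or transitively dominates [labial], [round], [anterior], [strident], [coronal], [distributed], [back], [dorsal], [high].
After delinking /ʃ/'s Place and linking /g/'s, the affected terminals become [−labial], [−coronal], [+back], [+dorsal], [+high]; [voice], [spread glottis], [constricted glottis], … (outside Place) are retained from /ʃ/.
This feature bundle is that of [x], so /xəgʃosə/ surfaces as [xəgxosə].

[xəgxosə]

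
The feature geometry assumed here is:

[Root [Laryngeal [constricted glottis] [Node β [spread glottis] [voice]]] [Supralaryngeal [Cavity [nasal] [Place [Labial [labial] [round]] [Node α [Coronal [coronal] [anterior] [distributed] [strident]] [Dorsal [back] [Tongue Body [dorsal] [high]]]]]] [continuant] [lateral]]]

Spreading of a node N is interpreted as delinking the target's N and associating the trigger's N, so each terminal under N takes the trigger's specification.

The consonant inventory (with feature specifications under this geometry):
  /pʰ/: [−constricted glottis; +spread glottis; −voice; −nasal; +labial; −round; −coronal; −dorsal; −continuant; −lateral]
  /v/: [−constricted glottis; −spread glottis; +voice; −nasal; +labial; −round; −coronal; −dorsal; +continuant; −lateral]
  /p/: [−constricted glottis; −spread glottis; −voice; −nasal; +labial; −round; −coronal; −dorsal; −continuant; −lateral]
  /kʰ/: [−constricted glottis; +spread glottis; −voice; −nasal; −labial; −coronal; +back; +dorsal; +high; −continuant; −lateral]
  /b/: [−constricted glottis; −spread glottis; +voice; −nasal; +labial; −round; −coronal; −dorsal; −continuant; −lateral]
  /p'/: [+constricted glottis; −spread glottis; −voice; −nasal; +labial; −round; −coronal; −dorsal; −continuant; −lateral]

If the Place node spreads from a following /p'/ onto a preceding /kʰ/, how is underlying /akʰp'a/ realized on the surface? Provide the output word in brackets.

[apʰp'a]

Terminals under Place in this geometry: [labial], [round], [coronal], [anterior], [distributed], [strident], [back], [dorsal], [high].
After delinking /kʰ/'s Place and linking /p'/'s, the affected terminals become [+labial], [−round], [−coronal], [−dorsal]; [constricted glottis], [spread glottis], [voice], … (outside Place) are retained from /kʰ/.
Among the inventory, only /pʰ/ has exactly this specification, giving the surface form [apʰp'a].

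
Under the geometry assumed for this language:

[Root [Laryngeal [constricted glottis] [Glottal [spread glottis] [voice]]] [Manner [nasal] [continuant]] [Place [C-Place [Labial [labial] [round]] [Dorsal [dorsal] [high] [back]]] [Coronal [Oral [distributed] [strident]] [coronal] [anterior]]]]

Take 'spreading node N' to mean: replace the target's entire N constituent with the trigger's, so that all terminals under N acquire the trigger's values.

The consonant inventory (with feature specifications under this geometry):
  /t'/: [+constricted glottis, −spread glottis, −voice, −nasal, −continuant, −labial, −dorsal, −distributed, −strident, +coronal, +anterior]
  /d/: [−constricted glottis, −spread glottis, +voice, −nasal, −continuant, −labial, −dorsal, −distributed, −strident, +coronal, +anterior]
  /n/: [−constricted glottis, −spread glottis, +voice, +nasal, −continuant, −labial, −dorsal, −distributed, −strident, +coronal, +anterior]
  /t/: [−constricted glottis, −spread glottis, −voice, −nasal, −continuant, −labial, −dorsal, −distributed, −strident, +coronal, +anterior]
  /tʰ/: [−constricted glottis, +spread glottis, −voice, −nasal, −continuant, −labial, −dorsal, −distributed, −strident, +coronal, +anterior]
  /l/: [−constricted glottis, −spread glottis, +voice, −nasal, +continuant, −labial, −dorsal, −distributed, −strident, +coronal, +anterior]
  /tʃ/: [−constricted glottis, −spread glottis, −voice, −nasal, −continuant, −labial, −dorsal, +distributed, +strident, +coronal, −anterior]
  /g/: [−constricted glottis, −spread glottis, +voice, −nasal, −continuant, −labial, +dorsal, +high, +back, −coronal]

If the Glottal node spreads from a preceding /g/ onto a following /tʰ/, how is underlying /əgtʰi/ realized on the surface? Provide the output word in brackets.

[əgdi]

Glottal immediately or transitively dominates [spread glottis], [voice].
After delinking /tʰ/'s Glottal and linking /g/'s, the affected terminals become [−spread glottis], [+voice]; [constricted glottis], [nasal], [continuant], … (outside Glottal) are retained from /tʰ/.
Among the inventory, only /d/ has exactly this specification, giving the surface form [əgdi].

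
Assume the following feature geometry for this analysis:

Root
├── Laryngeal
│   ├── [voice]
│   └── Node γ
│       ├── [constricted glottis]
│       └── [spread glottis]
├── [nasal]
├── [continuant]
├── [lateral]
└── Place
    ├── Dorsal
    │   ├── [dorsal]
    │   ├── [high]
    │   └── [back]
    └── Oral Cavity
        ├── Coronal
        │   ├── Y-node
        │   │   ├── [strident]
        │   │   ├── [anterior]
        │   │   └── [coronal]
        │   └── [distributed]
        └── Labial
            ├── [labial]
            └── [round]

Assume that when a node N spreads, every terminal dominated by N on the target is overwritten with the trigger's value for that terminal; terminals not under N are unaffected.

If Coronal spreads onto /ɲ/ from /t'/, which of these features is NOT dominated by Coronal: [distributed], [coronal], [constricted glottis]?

Coronal dominates exactly [strident], [anterior], [coronal], [distributed].
Of the listed options, [distributed], [coronal] are among these and would be overwritten by spreading Coronal.
[constricted glottis] attaches under Node γ, not under Coronal, so /ɲ/ retains its own value for [constricted glottis].

[constricted glottis]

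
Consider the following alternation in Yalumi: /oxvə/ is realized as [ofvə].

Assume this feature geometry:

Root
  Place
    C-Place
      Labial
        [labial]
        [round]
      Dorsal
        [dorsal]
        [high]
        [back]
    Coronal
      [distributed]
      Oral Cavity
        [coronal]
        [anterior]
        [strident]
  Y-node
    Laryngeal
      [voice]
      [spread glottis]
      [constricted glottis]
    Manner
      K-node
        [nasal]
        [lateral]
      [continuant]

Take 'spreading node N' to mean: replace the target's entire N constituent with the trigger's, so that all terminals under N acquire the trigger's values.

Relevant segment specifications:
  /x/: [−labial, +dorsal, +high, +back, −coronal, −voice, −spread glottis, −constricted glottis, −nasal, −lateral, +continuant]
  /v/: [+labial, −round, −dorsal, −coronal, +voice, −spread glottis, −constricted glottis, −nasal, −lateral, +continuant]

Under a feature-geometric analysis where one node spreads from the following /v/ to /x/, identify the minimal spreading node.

Comparing /x/ with its surface form [f], the features that change are [labial], [round], [dorsal], [high], [back].
In this geometry the lowest node dominating all of them is C-Place: every daughter of C-Place dominates only a proper subset, so no lower node suffices.
Spreading C-Place from /v/ overwrites each of those terminals with /v/'s values, yielding exactly [f].
[voice] stays as in /x/ although /v/ differs there, so no node dominating it spread; among the remaining candidates C-Place is the lowest that derives the output.

C-Place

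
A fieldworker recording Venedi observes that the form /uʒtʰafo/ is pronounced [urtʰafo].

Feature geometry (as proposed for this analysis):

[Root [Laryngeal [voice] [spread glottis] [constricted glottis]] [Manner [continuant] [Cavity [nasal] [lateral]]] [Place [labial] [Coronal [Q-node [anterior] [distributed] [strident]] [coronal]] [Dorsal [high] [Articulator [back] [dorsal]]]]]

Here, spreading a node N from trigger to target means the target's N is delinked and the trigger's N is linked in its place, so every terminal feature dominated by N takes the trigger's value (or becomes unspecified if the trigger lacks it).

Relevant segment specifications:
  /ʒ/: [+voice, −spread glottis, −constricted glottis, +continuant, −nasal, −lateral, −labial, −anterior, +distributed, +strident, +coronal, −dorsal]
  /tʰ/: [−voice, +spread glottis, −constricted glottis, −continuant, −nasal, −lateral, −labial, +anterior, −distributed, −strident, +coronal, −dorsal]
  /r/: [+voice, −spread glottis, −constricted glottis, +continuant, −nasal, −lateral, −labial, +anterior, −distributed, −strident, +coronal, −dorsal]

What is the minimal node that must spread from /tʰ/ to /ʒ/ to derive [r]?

/ʒ/ and [r] differ in [anterior], [distributed], [strident]; every other specified feature is identical.
The smallest constituent containing every changed terminal is Q-node — each of its daughters lacks at least one of the affected features.
Spreading Q-node from /tʰ/ overwrites each of those terminals with /tʰ/'s values, yielding exactly [r].
[continuant], [voice] stay as in /ʒ/ although /tʰ/ differs there, so no node dominating them spread; among the remaining candidates Q-node is the lowest that derives the output.

Q-node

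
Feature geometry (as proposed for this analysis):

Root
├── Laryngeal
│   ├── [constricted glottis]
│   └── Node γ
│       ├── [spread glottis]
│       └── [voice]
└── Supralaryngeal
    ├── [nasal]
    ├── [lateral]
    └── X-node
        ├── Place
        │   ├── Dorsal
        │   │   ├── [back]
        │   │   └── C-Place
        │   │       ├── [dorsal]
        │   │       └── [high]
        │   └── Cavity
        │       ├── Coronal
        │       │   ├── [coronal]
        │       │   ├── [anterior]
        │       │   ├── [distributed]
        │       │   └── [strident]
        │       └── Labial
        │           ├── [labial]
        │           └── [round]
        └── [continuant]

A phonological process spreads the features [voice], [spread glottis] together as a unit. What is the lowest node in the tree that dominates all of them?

[voice] is immediately dominated by Node γ.
[spread glottis] is immediately dominated by Node γ.
Node γ is the lowest common ancestor — every listed feature sits under it, and no single subconstituent of Node γ covers them all.

Node γ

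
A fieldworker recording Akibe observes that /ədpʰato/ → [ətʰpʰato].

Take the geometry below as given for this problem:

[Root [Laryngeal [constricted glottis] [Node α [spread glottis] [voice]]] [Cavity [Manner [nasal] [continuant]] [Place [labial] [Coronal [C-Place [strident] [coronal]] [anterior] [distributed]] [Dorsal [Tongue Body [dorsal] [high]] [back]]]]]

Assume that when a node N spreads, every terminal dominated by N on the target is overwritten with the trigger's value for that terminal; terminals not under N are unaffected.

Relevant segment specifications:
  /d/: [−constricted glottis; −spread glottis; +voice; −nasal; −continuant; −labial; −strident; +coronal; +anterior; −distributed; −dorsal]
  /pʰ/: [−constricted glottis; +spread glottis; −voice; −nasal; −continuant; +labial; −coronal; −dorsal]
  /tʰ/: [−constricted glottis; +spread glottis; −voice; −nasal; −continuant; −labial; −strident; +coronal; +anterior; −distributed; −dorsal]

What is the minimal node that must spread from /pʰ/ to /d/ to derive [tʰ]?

Node α

Feature comparison: [voice], [spread glottis] differ between /d/ and [tʰ]; the remaining terminals match.
The smallest constituent containing every changed terminal is Node α — each of its daughters lacks at least one of the affected features.
Spreading Node α from /pʰ/ overwrites each of those terminals with /pʰ/'s values, yielding exactly [tʰ].
Features on which the two segments disagree outside Node α, such as [coronal], [labial], are unchanged — nothing dominating them spread, and Node α is the minimal sufficient constituent.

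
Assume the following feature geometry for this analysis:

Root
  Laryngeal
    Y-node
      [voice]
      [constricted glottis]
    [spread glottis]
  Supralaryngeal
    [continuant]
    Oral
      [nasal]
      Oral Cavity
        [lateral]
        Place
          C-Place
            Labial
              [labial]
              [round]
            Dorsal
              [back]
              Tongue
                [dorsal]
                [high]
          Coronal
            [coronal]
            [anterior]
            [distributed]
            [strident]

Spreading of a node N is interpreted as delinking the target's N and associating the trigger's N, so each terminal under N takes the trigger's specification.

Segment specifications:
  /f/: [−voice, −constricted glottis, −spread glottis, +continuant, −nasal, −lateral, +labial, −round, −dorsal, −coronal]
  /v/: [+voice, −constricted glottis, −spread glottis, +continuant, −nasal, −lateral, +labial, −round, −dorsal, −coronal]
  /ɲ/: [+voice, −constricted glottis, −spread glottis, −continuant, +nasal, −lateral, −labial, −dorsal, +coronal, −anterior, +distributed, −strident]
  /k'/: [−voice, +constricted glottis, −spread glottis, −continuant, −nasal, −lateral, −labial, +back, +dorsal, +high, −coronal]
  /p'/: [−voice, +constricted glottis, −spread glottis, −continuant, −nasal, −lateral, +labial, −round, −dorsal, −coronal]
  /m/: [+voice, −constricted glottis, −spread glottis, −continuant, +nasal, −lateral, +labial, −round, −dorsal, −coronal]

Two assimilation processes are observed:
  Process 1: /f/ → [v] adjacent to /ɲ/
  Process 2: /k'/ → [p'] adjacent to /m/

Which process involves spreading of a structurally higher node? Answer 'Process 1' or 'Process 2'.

Process 1

In Process 1, [voice] changes, so the minimal spreading node is [voice] at depth 3.
Process 2 alters [labial], [round], [dorsal], [high], [back]; the lowest common ancestor is C-Place (depth 5 from Root).
[voice] is closer to Root than C-Place, so Process 1 spreads the higher node.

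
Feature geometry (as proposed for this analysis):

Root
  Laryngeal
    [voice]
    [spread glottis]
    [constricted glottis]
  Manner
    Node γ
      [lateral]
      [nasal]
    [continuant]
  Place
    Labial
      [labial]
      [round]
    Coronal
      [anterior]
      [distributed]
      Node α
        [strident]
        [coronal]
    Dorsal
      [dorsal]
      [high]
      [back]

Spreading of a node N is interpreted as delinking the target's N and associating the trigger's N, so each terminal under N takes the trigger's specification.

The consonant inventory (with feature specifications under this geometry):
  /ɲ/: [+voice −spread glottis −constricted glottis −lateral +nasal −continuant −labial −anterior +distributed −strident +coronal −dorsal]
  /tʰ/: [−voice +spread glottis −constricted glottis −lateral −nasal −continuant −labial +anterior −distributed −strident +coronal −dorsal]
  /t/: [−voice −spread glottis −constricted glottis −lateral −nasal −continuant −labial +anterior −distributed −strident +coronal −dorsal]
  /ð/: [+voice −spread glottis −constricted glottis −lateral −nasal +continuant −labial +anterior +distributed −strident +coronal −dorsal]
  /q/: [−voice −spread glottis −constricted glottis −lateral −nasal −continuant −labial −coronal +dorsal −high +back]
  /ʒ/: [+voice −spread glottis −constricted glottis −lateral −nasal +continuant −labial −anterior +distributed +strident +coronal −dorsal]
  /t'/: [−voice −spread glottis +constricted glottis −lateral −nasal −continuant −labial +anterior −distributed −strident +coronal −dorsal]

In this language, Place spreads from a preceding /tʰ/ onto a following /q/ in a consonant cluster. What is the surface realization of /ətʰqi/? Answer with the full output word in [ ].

[ətʰti]

Terminals under Place in this geometry: [labial], [round], [anterior], [distributed], [strident], [coronal], [dorsal], [high], [back].
Spreading Place from /tʰ/ onto /q/ replaces those values with /tʰ/'s: [−labial], [+anterior], [−distributed], [−strident], [+coronal], [−dorsal]. Features outside Place ([voice], [spread glottis], [constricted glottis], …) stay as in /q/.
Among the inventory, only /t/ has exactly this specification, giving the surface form [ətʰti].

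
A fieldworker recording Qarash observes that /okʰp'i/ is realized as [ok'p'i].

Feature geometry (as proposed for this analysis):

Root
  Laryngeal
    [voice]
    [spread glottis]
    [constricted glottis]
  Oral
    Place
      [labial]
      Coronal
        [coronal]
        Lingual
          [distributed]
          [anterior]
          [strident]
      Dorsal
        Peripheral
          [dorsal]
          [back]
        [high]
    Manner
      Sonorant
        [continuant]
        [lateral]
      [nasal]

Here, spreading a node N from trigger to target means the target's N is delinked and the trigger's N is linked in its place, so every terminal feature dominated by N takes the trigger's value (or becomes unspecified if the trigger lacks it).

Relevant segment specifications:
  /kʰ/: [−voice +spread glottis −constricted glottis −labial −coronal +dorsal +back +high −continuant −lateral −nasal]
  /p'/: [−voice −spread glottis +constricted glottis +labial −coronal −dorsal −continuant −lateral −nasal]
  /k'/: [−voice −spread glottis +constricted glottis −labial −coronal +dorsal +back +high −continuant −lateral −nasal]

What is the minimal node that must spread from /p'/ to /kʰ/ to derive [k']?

Feature comparison: [spread glottis], [constricted glottis] differ between /kʰ/ and [k']; the remaining terminals match.
In this geometry the lowest node dominating all of them is Laryngeal: every daughter of Laryngeal dominates only a proper subset, so no lower node suffices.
Spreading Laryngeal from /p'/ overwrites each of those terminals with /p'/'s values, yielding exactly [k'].
Since [dorsal], [labial] are preserved even though /p'/ disagrees there, no node above Laryngeal spread.

Laryngeal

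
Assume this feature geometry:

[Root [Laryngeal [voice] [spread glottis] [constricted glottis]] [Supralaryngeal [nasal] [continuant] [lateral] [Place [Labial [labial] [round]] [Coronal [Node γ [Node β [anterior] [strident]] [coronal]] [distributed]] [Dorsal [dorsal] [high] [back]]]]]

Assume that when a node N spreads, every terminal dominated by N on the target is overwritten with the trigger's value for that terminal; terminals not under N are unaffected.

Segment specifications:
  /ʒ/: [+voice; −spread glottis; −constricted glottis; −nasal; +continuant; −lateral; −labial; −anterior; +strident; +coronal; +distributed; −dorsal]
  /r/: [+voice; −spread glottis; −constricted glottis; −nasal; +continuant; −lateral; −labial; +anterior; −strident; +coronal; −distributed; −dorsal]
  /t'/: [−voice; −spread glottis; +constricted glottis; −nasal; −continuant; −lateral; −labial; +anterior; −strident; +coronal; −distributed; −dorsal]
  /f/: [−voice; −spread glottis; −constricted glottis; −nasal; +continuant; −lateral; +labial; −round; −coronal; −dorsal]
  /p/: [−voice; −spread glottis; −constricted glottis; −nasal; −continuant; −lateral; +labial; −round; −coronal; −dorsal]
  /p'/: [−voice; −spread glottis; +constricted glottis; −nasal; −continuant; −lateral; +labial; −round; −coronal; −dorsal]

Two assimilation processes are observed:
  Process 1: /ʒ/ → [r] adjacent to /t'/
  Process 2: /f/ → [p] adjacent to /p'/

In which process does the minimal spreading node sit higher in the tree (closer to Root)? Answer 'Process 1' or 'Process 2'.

Process 1: the features that change are [anterior], [distributed], [strident]; the minimal node is Coronal (depth 3).
Process 2: the feature that changes is [continuant]; the minimal node is [continuant] (depth 2).
[continuant] (depth 2) sits above Coronal (depth 3), making Process 2 the one with the higher spreading node.

Process 2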